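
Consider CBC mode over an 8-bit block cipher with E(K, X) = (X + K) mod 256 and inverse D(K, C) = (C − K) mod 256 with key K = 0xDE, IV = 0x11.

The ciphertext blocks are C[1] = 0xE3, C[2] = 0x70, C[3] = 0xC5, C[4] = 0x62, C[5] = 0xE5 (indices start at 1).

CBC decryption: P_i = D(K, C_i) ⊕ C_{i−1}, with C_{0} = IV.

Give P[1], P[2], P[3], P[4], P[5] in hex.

P[1] = 0x14, P[2] = 0x71, P[3] = 0x97, P[4] = 0x41, P[5] = 0x65

P[1]: D(K, 0xE3) = 0x05; 0x05 ⊕ 0x11 = 0x14.
P[2]: D(K, 0x70) = 0x92; 0x92 ⊕ 0xE3 = 0x71.
P[3]: D(K, 0xC5) = 0xE7; 0xE7 ⊕ 0x70 = 0x97.
P[4]: D(K, 0x62) = 0x84; 0x84 ⊕ 0xC5 = 0x41.
P[5]: D(K, 0xE5) = 0x07; 0x07 ⊕ 0x62 = 0x65.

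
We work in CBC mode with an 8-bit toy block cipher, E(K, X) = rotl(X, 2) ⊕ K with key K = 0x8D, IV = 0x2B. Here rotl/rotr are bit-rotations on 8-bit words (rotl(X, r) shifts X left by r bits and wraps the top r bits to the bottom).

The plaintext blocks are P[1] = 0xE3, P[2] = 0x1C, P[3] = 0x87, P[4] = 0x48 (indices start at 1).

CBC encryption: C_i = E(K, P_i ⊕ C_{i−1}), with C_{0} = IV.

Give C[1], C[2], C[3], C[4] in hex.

C[1] = 0xAE, C[2] = 0x47, C[3] = 0x8E, C[4] = 0x96

C[1]: P[1] ⊕ 0x2B = 0xC8; E(K, 0xC8) = 0xAE.
C[2]: P[2] ⊕ 0xAE = 0xB2; E(K, 0xB2) = 0x47.
C[3]: P[3] ⊕ 0x47 = 0xC0; E(K, 0xC0) = 0x8E.
C[4]: P[4] ⊕ 0x8E = 0xC6; E(K, 0xC6) = 0x96.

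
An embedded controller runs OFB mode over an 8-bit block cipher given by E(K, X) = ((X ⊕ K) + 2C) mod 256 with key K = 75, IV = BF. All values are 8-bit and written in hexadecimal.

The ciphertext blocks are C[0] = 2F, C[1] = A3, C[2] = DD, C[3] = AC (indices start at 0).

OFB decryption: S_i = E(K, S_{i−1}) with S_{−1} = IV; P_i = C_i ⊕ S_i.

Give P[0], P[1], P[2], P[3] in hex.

P[0]: S = E(K, BF) = F6; 2F ⊕ F6 = D9.
P[1]: S = E(K, F6) = AF; A3 ⊕ AF = 0C.
P[2]: S = E(K, AF) = 06; DD ⊕ 06 = DB.
P[3]: S = E(K, 06) = 9F; AC ⊕ 9F = 33.

P[0] = D9, P[1] = 0C, P[2] = DB, P[3] = 33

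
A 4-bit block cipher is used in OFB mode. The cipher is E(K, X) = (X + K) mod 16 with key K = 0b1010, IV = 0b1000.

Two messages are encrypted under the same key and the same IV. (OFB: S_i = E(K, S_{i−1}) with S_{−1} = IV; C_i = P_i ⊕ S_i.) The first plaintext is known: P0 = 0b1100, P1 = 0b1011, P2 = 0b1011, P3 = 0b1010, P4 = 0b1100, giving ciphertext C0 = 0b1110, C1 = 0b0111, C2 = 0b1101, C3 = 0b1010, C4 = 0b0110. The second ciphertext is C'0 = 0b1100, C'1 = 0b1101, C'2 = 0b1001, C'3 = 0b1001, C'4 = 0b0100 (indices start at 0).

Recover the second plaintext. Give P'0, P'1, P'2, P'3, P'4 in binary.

P'0 = 0b1110, P'1 = 0b0001, P'2 = 0b1111, P'3 = 0b1001, P'4 = 0b1110

In OFB with a reused IV, both messages share the same keystream S_i, so C_i ⊕ C'_i = P_i ⊕ P'_i and thus P'_i = P_i ⊕ C_i ⊕ C'_i.
P'0: 0b1100 ⊕ 0b1110 ⊕ 0b1100 = 0b1110.
P'1: 0b1011 ⊕ 0b0111 ⊕ 0b1101 = 0b0001.
P'2: 0b1011 ⊕ 0b1101 ⊕ 0b1001 = 0b1111.
P'3: 0b1010 ⊕ 0b1010 ⊕ 0b1001 = 0b1001.
P'4: 0b1100 ⊕ 0b0110 ⊕ 0b0100 = 0b1110.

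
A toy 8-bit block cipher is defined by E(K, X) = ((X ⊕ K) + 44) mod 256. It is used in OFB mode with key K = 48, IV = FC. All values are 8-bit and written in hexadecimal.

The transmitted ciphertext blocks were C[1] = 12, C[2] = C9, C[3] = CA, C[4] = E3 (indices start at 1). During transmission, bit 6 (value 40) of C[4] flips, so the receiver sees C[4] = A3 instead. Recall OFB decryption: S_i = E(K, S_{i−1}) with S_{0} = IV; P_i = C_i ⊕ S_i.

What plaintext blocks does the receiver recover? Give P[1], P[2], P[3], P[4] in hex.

P[1] = EA, P[2] = 3D, P[3] = CA, P[4] = 2F

Only C[4] changed, to A3. In OFB, a change in C_i flips the same bit in P_i only; the keystream is unaffected. Decrypting the received ciphertext:
P[1]: S = E(K, FC) = F8; 12 ⊕ F8 = EA.
P[2]: S = E(K, F8) = F4; C9 ⊕ F4 = 3D.
P[3]: S = E(K, F4) = 00; CA ⊕ 00 = CA.
P[4]: S = E(K, 00) = 8C; A3 ⊕ 8C = 2F.
Blocks that differ from the original plaintext: P[4].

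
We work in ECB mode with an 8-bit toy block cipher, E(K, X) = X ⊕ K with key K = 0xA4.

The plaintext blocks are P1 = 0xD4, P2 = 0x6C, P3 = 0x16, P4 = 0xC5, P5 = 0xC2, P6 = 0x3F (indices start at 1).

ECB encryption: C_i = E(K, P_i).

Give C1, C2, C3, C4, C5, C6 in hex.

C1: E(K, 0xD4) = 0x70.
C2: E(K, 0x6C) = 0xC8.
C3: E(K, 0x16) = 0xB2.
C4: E(K, 0xC5) = 0x61.
C5: E(K, 0xC2) = 0x66.
C6: E(K, 0x3F) = 0x9B.

C1 = 0x70, C2 = 0xC8, C3 = 0xB2, C4 = 0x61, C5 = 0x66, C6 = 0x9B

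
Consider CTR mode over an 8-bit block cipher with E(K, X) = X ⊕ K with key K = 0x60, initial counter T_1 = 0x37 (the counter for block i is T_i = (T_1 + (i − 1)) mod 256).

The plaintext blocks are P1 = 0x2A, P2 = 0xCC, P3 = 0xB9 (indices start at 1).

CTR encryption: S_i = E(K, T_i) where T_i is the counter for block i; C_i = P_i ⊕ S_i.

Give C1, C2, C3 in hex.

C1 = 0x7D, C2 = 0x94, C3 = 0xE0

C1: T = 0x37, S = E(K, T) = 0x57; 0x2A ⊕ 0x57 = 0x7D.
C2: T = 0x38, S = E(K, T) = 0x58; 0xCC ⊕ 0x58 = 0x94.
C3: T = 0x39, S = E(K, T) = 0x59; 0xB9 ⊕ 0x59 = 0xE0.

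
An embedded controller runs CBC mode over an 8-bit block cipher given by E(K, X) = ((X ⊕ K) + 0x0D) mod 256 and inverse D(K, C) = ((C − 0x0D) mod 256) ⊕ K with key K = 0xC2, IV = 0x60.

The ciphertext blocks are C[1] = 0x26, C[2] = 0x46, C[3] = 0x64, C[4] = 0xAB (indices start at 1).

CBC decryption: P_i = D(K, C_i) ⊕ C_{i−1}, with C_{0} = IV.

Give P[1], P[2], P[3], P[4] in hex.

P[1]: D(K, 0x26) = 0xDB; 0xDB ⊕ 0x60 = 0xBB.
P[2]: D(K, 0x46) = 0xFB; 0xFB ⊕ 0x26 = 0xDD.
P[3]: D(K, 0x64) = 0x95; 0x95 ⊕ 0x46 = 0xD3.
P[4]: D(K, 0xAB) = 0x5C; 0x5C ⊕ 0x64 = 0x38.

P[1] = 0xBB, P[2] = 0xDD, P[3] = 0xD3, P[4] = 0x38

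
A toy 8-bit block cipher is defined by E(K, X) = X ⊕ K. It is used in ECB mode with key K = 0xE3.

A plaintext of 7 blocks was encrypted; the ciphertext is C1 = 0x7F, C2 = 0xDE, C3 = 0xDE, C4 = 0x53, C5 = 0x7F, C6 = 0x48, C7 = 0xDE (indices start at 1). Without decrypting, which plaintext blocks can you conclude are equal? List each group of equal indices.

ECB encrypts each block independently with the same key, so equal ciphertext blocks imply equal plaintext blocks.
C1 = C5 = 0x7F, so P1 = P5.
C2 = C3 = C7 = 0xDE, so P2 = P3 = P7.

P1 = P5; P2 = P3 = P7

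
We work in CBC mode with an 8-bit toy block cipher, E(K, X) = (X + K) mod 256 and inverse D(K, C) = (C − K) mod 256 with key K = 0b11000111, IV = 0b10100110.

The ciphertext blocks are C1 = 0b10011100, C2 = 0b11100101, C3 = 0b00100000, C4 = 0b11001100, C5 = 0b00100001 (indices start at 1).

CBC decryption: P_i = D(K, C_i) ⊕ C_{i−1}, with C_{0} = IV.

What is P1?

P1: D(K, 0b10011100) = 0b11010101; 0b11010101 ⊕ 0b10100110 = 0b01110011.

P1 = 0b01110011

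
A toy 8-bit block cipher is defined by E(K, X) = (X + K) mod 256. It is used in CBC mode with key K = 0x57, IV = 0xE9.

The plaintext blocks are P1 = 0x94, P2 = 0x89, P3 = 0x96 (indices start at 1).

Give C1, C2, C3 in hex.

C1 = 0xD4, C2 = 0xB4, C3 = 0x79

CBC encryption: C_i = E(K, P_i ⊕ C_{i−1}), with C_{0} = IV.
C1: P1 ⊕ 0xE9 = 0x7D; E(K, 0x7D) = 0xD4.
C2: P2 ⊕ 0xD4 = 0x5D; E(K, 0x5D) = 0xB4.
C3: P3 ⊕ 0xB4 = 0x22; E(K, 0x22) = 0x79.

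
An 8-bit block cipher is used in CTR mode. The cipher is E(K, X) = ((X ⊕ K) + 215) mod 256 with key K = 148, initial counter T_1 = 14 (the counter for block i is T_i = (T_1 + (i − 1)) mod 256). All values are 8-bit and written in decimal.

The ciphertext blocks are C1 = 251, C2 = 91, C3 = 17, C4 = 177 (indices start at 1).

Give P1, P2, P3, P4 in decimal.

P1 = 138, P2 = 41, P3 = 74, P4 = 237

CTR decryption: S_i = E(K, T_i) where T_i is the counter for block i; P_i = C_i ⊕ S_i.
P1: T = 14, S = E(K, T) = 113; 251 ⊕ 113 = 138.
P2: T = 15, S = E(K, T) = 114; 91 ⊕ 114 = 41.
P3: T = 16, S = E(K, T) = 91; 17 ⊕ 91 = 74.
P4: T = 17, S = E(K, T) = 92; 177 ⊕ 92 = 237.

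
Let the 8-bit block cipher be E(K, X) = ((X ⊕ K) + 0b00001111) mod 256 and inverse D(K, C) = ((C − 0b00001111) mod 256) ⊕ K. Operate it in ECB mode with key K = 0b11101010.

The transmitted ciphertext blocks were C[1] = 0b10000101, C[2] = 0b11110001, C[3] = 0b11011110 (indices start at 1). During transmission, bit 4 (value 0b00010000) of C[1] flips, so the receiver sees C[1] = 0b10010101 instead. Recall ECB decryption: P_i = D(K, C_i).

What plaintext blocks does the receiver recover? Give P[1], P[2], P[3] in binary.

Only C[1] changed, to 0b10010101. In ECB, a change in C_i affects only P_i. Decrypting the received ciphertext:
P[1]: D(K, 0b10010101) = 0b01101100.
P[2]: D(K, 0b11110001) = 0b00001000.
P[3]: D(K, 0b11011110) = 0b00100101.
Blocks that differ from the original plaintext: P[1].

P[1] = 0b01101100, P[2] = 0b00001000, P[3] = 0b00100101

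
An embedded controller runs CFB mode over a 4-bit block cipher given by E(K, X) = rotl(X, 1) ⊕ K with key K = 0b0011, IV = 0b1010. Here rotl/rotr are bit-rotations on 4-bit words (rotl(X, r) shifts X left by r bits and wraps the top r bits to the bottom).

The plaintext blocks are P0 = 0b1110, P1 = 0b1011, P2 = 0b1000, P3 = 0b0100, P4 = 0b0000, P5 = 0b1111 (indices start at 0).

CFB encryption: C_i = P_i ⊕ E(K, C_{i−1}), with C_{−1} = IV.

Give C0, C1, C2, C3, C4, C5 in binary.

C0 = 0b1000, C1 = 0b1001, C2 = 0b1000, C3 = 0b0110, C4 = 0b1111, C5 = 0b0011

C0: E(K, 0b1010) = 0b0110; 0b1110 ⊕ 0b0110 = 0b1000.
C1: E(K, 0b1000) = 0b0010; 0b1011 ⊕ 0b0010 = 0b1001.
C2: E(K, 0b1001) = 0b0000; 0b1000 ⊕ 0b0000 = 0b1000.
C3: E(K, 0b1000) = 0b0010; 0b0100 ⊕ 0b0010 = 0b0110.
C4: E(K, 0b0110) = 0b1111; 0b0000 ⊕ 0b1111 = 0b1111.
C5: E(K, 0b1111) = 0b1100; 0b1111 ⊕ 0b1100 = 0b0011.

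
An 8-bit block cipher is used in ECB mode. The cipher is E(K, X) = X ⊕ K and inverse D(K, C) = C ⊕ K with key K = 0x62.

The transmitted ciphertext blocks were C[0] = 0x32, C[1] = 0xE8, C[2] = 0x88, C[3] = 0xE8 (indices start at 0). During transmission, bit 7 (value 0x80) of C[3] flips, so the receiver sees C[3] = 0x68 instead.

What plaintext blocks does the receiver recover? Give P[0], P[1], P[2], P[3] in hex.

ECB decryption: P_i = D(K, C_i).
Only C[3] changed, to 0x68. In ECB, a change in C_i affects only P_i. Decrypting the received ciphertext:
P[0]: D(K, 0x32) = 0x50.
P[1]: D(K, 0xE8) = 0x8A.
P[2]: D(K, 0x88) = 0xEA.
P[3]: D(K, 0x68) = 0x0A.
Blocks that differ from the original plaintext: P[3].

P[0] = 0x50, P[1] = 0x8A, P[2] = 0xEA, P[3] = 0x0A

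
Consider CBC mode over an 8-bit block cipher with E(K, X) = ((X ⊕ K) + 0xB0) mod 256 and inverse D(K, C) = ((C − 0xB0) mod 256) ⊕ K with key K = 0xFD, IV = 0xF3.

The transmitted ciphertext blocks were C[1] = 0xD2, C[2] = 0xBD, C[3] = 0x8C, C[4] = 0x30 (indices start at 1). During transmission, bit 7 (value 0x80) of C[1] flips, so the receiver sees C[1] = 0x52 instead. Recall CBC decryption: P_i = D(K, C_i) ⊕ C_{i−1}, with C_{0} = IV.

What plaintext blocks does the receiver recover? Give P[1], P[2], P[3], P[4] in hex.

P[1] = 0xAC, P[2] = 0xA2, P[3] = 0x9C, P[4] = 0xF1

Only C[1] changed, to 0x52. In CBC, a change in C_i garbles P_i and flips the same bit in P_{i+1}. Decrypting the received ciphertext:
P[1]: D(K, 0x52) = 0x5F; 0x5F ⊕ 0xF3 = 0xAC.
P[2]: D(K, 0xBD) = 0xF0; 0xF0 ⊕ 0x52 = 0xA2.
P[3]: D(K, 0x8C) = 0x21; 0x21 ⊕ 0xBD = 0x9C.
P[4]: D(K, 0x30) = 0x7D; 0x7D ⊕ 0x8C = 0xF1.
Blocks that differ from the original plaintext: P[1], P[2].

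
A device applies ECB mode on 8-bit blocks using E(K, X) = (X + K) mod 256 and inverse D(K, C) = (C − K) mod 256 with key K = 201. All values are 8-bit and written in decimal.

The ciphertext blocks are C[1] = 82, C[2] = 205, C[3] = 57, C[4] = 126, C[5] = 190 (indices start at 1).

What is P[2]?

ECB decryption: P_i = D(K, C_i).
P[2]: D(K, 205) = 4.

P[2] = 4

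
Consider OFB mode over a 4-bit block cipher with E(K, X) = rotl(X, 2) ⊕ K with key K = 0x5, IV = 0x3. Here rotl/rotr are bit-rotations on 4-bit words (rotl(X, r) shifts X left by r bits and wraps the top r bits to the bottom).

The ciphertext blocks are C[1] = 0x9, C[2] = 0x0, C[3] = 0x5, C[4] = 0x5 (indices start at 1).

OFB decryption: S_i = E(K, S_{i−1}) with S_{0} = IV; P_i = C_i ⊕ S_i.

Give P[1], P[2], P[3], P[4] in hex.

P[1]: S = E(K, 0x3) = 0x9; 0x9 ⊕ 0x9 = 0x0.
P[2]: S = E(K, 0x9) = 0x3; 0x0 ⊕ 0x3 = 0x3.
P[3]: S = E(K, 0x3) = 0x9; 0x5 ⊕ 0x9 = 0xC.
P[4]: S = E(K, 0x9) = 0x3; 0x5 ⊕ 0x3 = 0x6.

P[1] = 0x0, P[2] = 0x3, P[3] = 0xC, P[4] = 0x6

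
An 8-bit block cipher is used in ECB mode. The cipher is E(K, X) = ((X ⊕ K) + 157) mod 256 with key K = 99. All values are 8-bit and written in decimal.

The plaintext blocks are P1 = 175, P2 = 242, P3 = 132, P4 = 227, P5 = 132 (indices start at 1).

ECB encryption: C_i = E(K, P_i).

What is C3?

C3 = 132

C3: E(K, 132) = 132.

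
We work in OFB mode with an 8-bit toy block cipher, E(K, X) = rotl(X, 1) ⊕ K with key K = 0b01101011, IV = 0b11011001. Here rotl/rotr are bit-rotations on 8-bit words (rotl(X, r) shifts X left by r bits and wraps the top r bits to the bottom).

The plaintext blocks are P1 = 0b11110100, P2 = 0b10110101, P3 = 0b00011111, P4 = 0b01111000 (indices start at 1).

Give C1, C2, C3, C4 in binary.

C1 = 0b00101100, C2 = 0b01101111, C3 = 0b11000001, C4 = 0b10101110

OFB encryption: S_i = E(K, S_{i−1}) with S_{0} = IV; C_i = P_i ⊕ S_i.
C1: S = E(K, 0b11011001) = 0b11011000; 0b11110100 ⊕ 0b11011000 = 0b00101100.
C2: S = E(K, 0b11011000) = 0b11011010; 0b10110101 ⊕ 0b11011010 = 0b01101111.
C3: S = E(K, 0b11011010) = 0b11011110; 0b00011111 ⊕ 0b11011110 = 0b11000001.
C4: S = E(K, 0b11011110) = 0b11010110; 0b01111000 ⊕ 0b11010110 = 0b10101110.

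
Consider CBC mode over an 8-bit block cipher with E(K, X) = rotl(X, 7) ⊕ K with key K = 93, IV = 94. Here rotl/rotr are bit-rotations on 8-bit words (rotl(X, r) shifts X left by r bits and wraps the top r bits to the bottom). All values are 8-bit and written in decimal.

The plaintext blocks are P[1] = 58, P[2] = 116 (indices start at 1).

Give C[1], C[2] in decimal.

CBC encryption: C_i = E(K, P_i ⊕ C_{i−1}), with C_{0} = IV.
C[1]: P[1] ⊕ 94 = 100; E(K, 100) = 111.
C[2]: P[2] ⊕ 111 = 27; E(K, 27) = 208.

C[1] = 111, C[2] = 208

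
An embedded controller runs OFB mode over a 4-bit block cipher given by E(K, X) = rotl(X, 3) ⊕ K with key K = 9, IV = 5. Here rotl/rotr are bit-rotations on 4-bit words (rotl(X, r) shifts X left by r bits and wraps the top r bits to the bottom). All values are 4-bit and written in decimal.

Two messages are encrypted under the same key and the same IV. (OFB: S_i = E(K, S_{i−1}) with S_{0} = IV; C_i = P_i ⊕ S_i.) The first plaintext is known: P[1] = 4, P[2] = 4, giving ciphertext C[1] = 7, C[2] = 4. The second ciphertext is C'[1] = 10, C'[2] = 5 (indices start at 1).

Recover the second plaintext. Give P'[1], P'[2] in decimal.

In OFB with a reused IV, both messages share the same keystream S_i, so C_i ⊕ C'_i = P_i ⊕ P'_i and thus P'_i = P_i ⊕ C_i ⊕ C'_i.
P'[1]: 4 ⊕ 7 ⊕ 10 = 9.
P'[2]: 4 ⊕ 4 ⊕ 5 = 5.

P'[1] = 9, P'[2] = 5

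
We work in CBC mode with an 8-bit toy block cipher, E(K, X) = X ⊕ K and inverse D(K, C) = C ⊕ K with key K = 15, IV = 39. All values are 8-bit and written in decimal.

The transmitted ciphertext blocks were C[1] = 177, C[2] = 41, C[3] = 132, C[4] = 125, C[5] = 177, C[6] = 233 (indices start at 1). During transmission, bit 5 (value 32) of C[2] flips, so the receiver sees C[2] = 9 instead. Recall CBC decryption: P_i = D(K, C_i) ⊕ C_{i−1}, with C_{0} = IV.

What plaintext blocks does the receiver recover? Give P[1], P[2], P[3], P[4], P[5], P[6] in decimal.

P[1] = 153, P[2] = 183, P[3] = 130, P[4] = 246, P[5] = 195, P[6] = 87

Only C[2] changed, to 9. In CBC, a change in C_i garbles P_i and flips the same bit in P_{i+1}. Decrypting the received ciphertext:
P[1]: D(K, 177) = 190; 190 ⊕ 39 = 153.
P[2]: D(K, 9) = 6; 6 ⊕ 177 = 183.
P[3]: D(K, 132) = 139; 139 ⊕ 9 = 130.
P[4]: D(K, 125) = 114; 114 ⊕ 132 = 246.
P[5]: D(K, 177) = 190; 190 ⊕ 125 = 195.
P[6]: D(K, 233) = 230; 230 ⊕ 177 = 87.
Blocks that differ from the original plaintext: P[2], P[3].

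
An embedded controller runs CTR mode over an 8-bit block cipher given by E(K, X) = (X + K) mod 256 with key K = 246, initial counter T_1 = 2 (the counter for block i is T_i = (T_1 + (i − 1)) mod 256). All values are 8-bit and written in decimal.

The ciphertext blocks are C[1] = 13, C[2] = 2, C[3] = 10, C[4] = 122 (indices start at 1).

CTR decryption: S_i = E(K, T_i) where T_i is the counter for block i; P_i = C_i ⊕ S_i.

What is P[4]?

P[4] = 129

P[4]: T = 5, S = E(K, T) = 251; 122 ⊕ 251 = 129.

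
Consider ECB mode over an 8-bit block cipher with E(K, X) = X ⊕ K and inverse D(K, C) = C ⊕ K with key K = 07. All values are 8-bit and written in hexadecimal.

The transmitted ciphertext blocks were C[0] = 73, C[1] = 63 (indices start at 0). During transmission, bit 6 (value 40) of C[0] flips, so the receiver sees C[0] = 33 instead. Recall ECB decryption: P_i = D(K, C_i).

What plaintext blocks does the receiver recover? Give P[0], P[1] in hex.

Only C[0] changed, to 33. In ECB, a change in C_i affects only P_i. Decrypting the received ciphertext:
P[0]: D(K, 33) = 34.
P[1]: D(K, 63) = 64.
Blocks that differ from the original plaintext: P[0].

P[0] = 34, P[1] = 64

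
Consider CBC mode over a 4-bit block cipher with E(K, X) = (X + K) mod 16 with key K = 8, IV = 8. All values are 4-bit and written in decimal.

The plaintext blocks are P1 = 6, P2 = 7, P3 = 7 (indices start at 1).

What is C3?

C3 = 6

CBC encryption: C_i = E(K, P_i ⊕ C_{i−1}), with C_{0} = IV.
C1: P1 ⊕ 8 = 14; E(K, 14) = 6.
C2: P2 ⊕ 6 = 1; E(K, 1) = 9.
C3: P3 ⊕ 9 = 14; E(K, 14) = 6.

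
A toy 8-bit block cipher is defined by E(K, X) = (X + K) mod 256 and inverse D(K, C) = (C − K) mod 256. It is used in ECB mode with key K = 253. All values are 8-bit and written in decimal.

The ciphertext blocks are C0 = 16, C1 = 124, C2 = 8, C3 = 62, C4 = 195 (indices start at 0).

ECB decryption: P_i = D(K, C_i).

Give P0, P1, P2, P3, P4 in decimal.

P0 = 19, P1 = 127, P2 = 11, P3 = 65, P4 = 198

P0: D(K, 16) = 19.
P1: D(K, 124) = 127.
P2: D(K, 8) = 11.
P3: D(K, 62) = 65.
P4: D(K, 195) = 198.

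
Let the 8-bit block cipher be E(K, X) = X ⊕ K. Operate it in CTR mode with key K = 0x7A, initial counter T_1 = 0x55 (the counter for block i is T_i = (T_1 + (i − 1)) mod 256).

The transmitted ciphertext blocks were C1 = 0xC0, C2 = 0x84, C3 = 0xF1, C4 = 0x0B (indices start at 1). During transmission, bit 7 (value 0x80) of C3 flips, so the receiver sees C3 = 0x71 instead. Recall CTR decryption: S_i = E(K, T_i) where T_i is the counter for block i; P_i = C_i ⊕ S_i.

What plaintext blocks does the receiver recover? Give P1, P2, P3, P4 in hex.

P1 = 0xEF, P2 = 0xA8, P3 = 0x5C, P4 = 0x29

Only C3 changed, to 0x71. In CTR, a change in C_i flips the same bit in P_i only; the keystream is unaffected. Decrypting the received ciphertext:
P1: T = 0x55, S = E(K, T) = 0x2F; 0xC0 ⊕ 0x2F = 0xEF.
P2: T = 0x56, S = E(K, T) = 0x2C; 0x84 ⊕ 0x2C = 0xA8.
P3: T = 0x57, S = E(K, T) = 0x2D; 0x71 ⊕ 0x2D = 0x5C.
P4: T = 0x58, S = E(K, T) = 0x22; 0x0B ⊕ 0x22 = 0x29.
Blocks that differ from the original plaintext: P3.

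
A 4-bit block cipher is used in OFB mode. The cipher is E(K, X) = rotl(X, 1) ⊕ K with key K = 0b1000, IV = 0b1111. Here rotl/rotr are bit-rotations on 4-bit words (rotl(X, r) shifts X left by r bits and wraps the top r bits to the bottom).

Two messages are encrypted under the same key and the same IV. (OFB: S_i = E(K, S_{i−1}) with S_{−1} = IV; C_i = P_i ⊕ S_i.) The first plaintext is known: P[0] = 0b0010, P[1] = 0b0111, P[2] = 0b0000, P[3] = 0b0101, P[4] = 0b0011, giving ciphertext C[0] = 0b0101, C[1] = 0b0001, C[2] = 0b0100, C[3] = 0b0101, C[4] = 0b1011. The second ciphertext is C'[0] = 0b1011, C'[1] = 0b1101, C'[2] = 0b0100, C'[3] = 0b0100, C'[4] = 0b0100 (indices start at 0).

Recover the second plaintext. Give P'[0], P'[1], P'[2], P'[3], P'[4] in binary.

In OFB with a reused IV, both messages share the same keystream S_i, so C_i ⊕ C'_i = P_i ⊕ P'_i and thus P'_i = P_i ⊕ C_i ⊕ C'_i.
P'[0]: 0b0010 ⊕ 0b0101 ⊕ 0b1011 = 0b1100.
P'[1]: 0b0111 ⊕ 0b0001 ⊕ 0b1101 = 0b1011.
P'[2]: 0b0000 ⊕ 0b0100 ⊕ 0b0100 = 0b0000.
P'[3]: 0b0101 ⊕ 0b0101 ⊕ 0b0100 = 0b0100.
P'[4]: 0b0011 ⊕ 0b1011 ⊕ 0b0100 = 0b1100.

P'[0] = 0b1100, P'[1] = 0b1011, P'[2] = 0b0000, P'[3] = 0b0100, P'[4] = 0b1100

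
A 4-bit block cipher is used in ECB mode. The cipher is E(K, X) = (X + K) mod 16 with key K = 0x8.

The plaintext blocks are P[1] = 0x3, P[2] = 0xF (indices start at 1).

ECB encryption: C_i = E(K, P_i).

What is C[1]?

C[1]: E(K, 0x3) = 0xB.

C[1] = 0xB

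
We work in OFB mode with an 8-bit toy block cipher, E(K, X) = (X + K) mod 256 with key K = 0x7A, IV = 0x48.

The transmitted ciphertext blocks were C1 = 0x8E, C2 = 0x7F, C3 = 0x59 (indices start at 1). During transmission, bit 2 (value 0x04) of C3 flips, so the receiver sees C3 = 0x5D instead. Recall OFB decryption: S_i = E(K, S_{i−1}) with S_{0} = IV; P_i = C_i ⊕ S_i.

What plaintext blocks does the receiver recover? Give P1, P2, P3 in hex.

P1 = 0x4C, P2 = 0x43, P3 = 0xEB

Only C3 changed, to 0x5D. In OFB, a change in C_i flips the same bit in P_i only; the keystream is unaffected. Decrypting the received ciphertext:
P1: S = E(K, 0x48) = 0xC2; 0x8E ⊕ 0xC2 = 0x4C.
P2: S = E(K, 0xC2) = 0x3C; 0x7F ⊕ 0x3C = 0x43.
P3: S = E(K, 0x3C) = 0xB6; 0x5D ⊕ 0xB6 = 0xEB.
Blocks that differ from the original plaintext: P3.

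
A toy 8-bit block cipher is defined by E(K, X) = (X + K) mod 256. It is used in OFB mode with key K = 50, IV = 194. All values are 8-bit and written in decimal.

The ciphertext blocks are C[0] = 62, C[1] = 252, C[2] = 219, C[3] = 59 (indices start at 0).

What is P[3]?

OFB decryption: S_i = E(K, S_{i−1}) with S_{−1} = IV; P_i = C_i ⊕ S_i.
P[0]: S = E(K, 194) = 244; 62 ⊕ 244 = 202.
P[1]: S = E(K, 244) = 38; 252 ⊕ 38 = 218.
P[2]: S = E(K, 38) = 88; 219 ⊕ 88 = 131.
P[3]: S = E(K, 88) = 138; 59 ⊕ 138 = 177.

P[3] = 177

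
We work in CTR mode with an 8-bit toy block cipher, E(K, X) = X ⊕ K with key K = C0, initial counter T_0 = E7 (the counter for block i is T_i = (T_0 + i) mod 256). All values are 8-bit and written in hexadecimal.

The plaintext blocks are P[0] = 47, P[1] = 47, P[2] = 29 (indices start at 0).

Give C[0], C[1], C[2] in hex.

CTR encryption: S_i = E(K, T_i) where T_i is the counter for block i; C_i = P_i ⊕ S_i.
C[0]: T = E7, S = E(K, T) = 27; 47 ⊕ 27 = 60.
C[1]: T = E8, S = E(K, T) = 28; 47 ⊕ 28 = 6F.
C[2]: T = E9, S = E(K, T) = 29; 29 ⊕ 29 = 00.

C[0] = 60, C[1] = 6F, C[2] = 00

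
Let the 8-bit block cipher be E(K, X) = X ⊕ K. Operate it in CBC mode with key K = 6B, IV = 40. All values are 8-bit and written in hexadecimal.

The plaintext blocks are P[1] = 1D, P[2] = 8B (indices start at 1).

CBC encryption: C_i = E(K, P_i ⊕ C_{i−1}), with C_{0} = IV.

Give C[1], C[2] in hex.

C[1] = 36, C[2] = D6

C[1]: P[1] ⊕ 40 = 5D; E(K, 5D) = 36.
C[2]: P[2] ⊕ 36 = BD; E(K, BD) = D6.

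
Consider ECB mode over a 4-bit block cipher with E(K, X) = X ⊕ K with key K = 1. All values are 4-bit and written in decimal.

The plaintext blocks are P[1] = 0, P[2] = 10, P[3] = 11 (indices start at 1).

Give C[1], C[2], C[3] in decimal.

ECB encryption: C_i = E(K, P_i).
C[1]: E(K, 0) = 1.
C[2]: E(K, 10) = 11.
C[3]: E(K, 11) = 10.

C[1] = 1, C[2] = 11, C[3] = 10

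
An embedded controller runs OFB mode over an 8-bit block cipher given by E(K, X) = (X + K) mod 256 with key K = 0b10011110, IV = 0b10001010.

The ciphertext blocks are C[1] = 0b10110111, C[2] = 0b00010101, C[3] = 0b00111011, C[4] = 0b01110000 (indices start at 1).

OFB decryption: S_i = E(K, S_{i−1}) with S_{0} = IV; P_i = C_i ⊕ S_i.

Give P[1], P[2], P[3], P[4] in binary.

P[1]: S = E(K, 0b10001010) = 0b00101000; 0b10110111 ⊕ 0b00101000 = 0b10011111.
P[2]: S = E(K, 0b00101000) = 0b11000110; 0b00010101 ⊕ 0b11000110 = 0b11010011.
P[3]: S = E(K, 0b11000110) = 0b01100100; 0b00111011 ⊕ 0b01100100 = 0b01011111.
P[4]: S = E(K, 0b01100100) = 0b00000010; 0b01110000 ⊕ 0b00000010 = 0b01110010.

P[1] = 0b10011111, P[2] = 0b11010011, P[3] = 0b01011111, P[4] = 0b01110010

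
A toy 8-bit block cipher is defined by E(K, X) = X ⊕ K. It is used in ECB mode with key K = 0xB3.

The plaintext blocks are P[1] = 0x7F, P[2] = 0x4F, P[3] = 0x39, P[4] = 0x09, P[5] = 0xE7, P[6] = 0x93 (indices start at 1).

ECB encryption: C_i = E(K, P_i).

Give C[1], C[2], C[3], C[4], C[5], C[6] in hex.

C[1] = 0xCC, C[2] = 0xFC, C[3] = 0x8A, C[4] = 0xBA, C[5] = 0x54, C[6] = 0x20

C[1]: E(K, 0x7F) = 0xCC.
C[2]: E(K, 0x4F) = 0xFC.
C[3]: E(K, 0x39) = 0x8A.
C[4]: E(K, 0x09) = 0xBA.
C[5]: E(K, 0xE7) = 0x54.
C[6]: E(K, 0x93) = 0x20.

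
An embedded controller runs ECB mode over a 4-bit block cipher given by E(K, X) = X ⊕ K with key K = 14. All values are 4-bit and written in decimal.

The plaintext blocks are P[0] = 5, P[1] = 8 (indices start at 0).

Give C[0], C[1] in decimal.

C[0] = 11, C[1] = 6

ECB encryption: C_i = E(K, P_i).
C[0]: E(K, 5) = 11.
C[1]: E(K, 8) = 6.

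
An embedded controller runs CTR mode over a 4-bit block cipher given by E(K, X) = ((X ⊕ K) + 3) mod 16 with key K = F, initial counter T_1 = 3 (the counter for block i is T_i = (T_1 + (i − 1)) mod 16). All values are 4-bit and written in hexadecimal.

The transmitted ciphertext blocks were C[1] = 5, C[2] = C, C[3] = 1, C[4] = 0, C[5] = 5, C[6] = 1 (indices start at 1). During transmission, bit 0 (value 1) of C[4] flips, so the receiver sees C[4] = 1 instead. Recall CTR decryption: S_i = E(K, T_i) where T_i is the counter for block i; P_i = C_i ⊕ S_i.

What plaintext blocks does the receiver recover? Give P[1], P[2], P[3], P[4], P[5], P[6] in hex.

P[1] = A, P[2] = 2, P[3] = C, P[4] = D, P[5] = E, P[6] = B

Only C[4] changed, to 1. In CTR, a change in C_i flips the same bit in P_i only; the keystream is unaffected. Decrypting the received ciphertext:
P[1]: T = 3, S = E(K, T) = F; 5 ⊕ F = A.
P[2]: T = 4, S = E(K, T) = E; C ⊕ E = 2.
P[3]: T = 5, S = E(K, T) = D; 1 ⊕ D = C.
P[4]: T = 6, S = E(K, T) = C; 1 ⊕ C = D.
P[5]: T = 7, S = E(K, T) = B; 5 ⊕ B = E.
P[6]: T = 8, S = E(K, T) = A; 1 ⊕ A = B.
Blocks that differ from the original plaintext: P[4].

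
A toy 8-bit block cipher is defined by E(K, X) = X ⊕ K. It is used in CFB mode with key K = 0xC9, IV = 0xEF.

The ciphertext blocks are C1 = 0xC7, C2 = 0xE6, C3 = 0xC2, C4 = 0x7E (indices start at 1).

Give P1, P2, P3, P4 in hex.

CFB decryption: P_i = C_i ⊕ E(K, C_{i−1}), with C_{0} = IV.
P1: E(K, 0xEF) = 0x26; 0xC7 ⊕ 0x26 = 0xE1.
P2: E(K, 0xC7) = 0x0E; 0xE6 ⊕ 0x0E = 0xE8.
P3: E(K, 0xE6) = 0x2F; 0xC2 ⊕ 0x2F = 0xED.
P4: E(K, 0xC2) = 0x0B; 0x7E ⊕ 0x0B = 0x75.

P1 = 0xE1, P2 = 0xE8, P3 = 0xED, P4 = 0x75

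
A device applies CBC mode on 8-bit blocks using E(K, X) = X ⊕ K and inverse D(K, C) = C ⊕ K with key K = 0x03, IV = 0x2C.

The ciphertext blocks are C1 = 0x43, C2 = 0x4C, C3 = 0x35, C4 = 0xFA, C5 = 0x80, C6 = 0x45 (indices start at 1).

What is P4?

CBC decryption: P_i = D(K, C_i) ⊕ C_{i−1}, with C_{0} = IV.
P4: D(K, 0xFA) = 0xF9; 0xF9 ⊕ 0x35 = 0xCC.

P4 = 0xCC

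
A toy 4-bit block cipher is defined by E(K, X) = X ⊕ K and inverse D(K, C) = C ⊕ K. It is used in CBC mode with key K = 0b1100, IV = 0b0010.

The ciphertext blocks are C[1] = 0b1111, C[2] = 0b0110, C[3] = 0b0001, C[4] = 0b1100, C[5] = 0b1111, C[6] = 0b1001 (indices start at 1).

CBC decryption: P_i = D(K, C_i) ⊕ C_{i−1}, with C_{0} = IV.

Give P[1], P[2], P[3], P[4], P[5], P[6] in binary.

P[1]: D(K, 0b1111) = 0b0011; 0b0011 ⊕ 0b0010 = 0b0001.
P[2]: D(K, 0b0110) = 0b1010; 0b1010 ⊕ 0b1111 = 0b0101.
P[3]: D(K, 0b0001) = 0b1101; 0b1101 ⊕ 0b0110 = 0b1011.
P[4]: D(K, 0b1100) = 0b0000; 0b0000 ⊕ 0b0001 = 0b0001.
P[5]: D(K, 0b1111) = 0b0011; 0b0011 ⊕ 0b1100 = 0b1111.
P[6]: D(K, 0b1001) = 0b0101; 0b0101 ⊕ 0b1111 = 0b1010.

P[1] = 0b0001, P[2] = 0b0101, P[3] = 0b1011, P[4] = 0b0001, P[5] = 0b1111, P[6] = 0b1010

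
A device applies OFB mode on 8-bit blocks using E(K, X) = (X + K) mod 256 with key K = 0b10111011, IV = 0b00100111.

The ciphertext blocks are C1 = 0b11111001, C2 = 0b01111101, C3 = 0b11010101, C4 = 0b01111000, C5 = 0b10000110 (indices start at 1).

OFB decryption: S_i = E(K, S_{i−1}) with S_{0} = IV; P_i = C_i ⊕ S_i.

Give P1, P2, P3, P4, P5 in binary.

P1: S = E(K, 0b00100111) = 0b11100010; 0b11111001 ⊕ 0b11100010 = 0b00011011.
P2: S = E(K, 0b11100010) = 0b10011101; 0b01111101 ⊕ 0b10011101 = 0b11100000.
P3: S = E(K, 0b10011101) = 0b01011000; 0b11010101 ⊕ 0b01011000 = 0b10001101.
P4: S = E(K, 0b01011000) = 0b00010011; 0b01111000 ⊕ 0b00010011 = 0b01101011.
P5: S = E(K, 0b00010011) = 0b11001110; 0b10000110 ⊕ 0b11001110 = 0b01001000.

P1 = 0b00011011, P2 = 0b11100000, P3 = 0b10001101, P4 = 0b01101011, P5 = 0b01001000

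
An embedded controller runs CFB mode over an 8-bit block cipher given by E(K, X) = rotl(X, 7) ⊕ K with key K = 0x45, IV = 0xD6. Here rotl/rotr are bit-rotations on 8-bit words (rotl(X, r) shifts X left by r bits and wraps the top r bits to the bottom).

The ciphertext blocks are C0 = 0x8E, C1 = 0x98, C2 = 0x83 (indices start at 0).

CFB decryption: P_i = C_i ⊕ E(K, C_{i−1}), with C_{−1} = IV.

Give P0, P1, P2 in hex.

P0 = 0xA0, P1 = 0x9A, P2 = 0x8A

P0: E(K, 0xD6) = 0x2E; 0x8E ⊕ 0x2E = 0xA0.
P1: E(K, 0x8E) = 0x02; 0x98 ⊕ 0x02 = 0x9A.
P2: E(K, 0x98) = 0x09; 0x83 ⊕ 0x09 = 0x8A.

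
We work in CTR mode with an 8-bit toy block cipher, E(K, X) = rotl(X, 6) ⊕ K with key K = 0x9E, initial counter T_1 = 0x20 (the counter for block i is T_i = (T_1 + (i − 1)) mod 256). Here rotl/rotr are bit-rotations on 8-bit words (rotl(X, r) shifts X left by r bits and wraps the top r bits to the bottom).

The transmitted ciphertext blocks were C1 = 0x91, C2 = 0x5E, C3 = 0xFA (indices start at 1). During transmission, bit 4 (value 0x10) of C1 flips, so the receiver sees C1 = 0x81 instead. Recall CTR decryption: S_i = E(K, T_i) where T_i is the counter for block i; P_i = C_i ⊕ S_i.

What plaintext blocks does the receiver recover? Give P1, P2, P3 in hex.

Only C1 changed, to 0x81. In CTR, a change in C_i flips the same bit in P_i only; the keystream is unaffected. Decrypting the received ciphertext:
P1: T = 0x20, S = E(K, T) = 0x96; 0x81 ⊕ 0x96 = 0x17.
P2: T = 0x21, S = E(K, T) = 0xD6; 0x5E ⊕ 0xD6 = 0x88.
P3: T = 0x22, S = E(K, T) = 0x16; 0xFA ⊕ 0x16 = 0xEC.
Blocks that differ from the original plaintext: P1.

P1 = 0x17, P2 = 0x88, P3 = 0xEC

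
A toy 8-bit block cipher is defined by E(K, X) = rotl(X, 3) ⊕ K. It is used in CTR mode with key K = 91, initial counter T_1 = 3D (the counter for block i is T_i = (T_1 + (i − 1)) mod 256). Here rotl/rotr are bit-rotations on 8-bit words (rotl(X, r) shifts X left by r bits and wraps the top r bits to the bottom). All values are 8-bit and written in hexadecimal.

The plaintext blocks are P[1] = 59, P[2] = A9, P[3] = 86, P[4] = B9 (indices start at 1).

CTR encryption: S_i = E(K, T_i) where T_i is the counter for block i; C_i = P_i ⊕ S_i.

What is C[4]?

C[1]: T = 3D, S = E(K, T) = 78; 59 ⊕ 78 = 21.
C[2]: T = 3E, S = E(K, T) = 60; A9 ⊕ 60 = C9.
C[3]: T = 3F, S = E(K, T) = 68; 86 ⊕ 68 = EE.
C[4]: T = 40, S = E(K, T) = 93; B9 ⊕ 93 = 2A.

C[4] = 2A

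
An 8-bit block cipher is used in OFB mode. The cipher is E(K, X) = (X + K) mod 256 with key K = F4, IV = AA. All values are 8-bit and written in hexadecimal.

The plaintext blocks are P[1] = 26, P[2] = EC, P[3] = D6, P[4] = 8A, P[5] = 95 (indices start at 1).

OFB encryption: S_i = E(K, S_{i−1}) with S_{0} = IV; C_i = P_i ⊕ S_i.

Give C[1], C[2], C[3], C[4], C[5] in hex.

C[1] = B8, C[2] = 7E, C[3] = 50, C[4] = F0, C[5] = FB

C[1]: S = E(K, AA) = 9E; 26 ⊕ 9E = B8.
C[2]: S = E(K, 9E) = 92; EC ⊕ 92 = 7E.
C[3]: S = E(K, 92) = 86; D6 ⊕ 86 = 50.
C[4]: S = E(K, 86) = 7A; 8A ⊕ 7A = F0.
C[5]: S = E(K, 7A) = 6E; 95 ⊕ 6E = FB.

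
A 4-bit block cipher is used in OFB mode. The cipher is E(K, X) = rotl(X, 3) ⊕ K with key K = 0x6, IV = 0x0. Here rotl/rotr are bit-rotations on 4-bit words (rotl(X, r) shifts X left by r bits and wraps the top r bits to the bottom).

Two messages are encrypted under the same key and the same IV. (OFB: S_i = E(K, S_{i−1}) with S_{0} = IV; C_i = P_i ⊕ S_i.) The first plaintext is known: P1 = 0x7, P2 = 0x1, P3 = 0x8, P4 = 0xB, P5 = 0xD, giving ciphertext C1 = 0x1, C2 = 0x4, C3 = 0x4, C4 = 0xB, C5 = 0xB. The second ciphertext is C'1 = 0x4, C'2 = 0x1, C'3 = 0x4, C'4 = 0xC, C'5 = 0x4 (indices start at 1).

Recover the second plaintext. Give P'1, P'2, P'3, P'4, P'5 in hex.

In OFB with a reused IV, both messages share the same keystream S_i, so C_i ⊕ C'_i = P_i ⊕ P'_i and thus P'_i = P_i ⊕ C_i ⊕ C'_i.
P'1: 0x7 ⊕ 0x1 ⊕ 0x4 = 0x2.
P'2: 0x1 ⊕ 0x4 ⊕ 0x1 = 0x4.
P'3: 0x8 ⊕ 0x4 ⊕ 0x4 = 0x8.
P'4: 0xB ⊕ 0xB ⊕ 0xC = 0xC.
P'5: 0xD ⊕ 0xB ⊕ 0x4 = 0x2.

P'1 = 0x2, P'2 = 0x4, P'3 = 0x8, P'4 = 0xC, P'5 = 0x2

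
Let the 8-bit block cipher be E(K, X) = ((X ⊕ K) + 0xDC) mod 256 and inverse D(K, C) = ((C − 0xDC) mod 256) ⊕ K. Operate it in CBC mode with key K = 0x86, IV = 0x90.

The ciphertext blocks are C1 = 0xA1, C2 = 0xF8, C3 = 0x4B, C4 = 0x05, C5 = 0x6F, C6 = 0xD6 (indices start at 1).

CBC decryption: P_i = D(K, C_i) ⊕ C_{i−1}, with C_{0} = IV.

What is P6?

P6 = 0x13

P6: D(K, 0xD6) = 0x7C; 0x7C ⊕ 0x6F = 0x13.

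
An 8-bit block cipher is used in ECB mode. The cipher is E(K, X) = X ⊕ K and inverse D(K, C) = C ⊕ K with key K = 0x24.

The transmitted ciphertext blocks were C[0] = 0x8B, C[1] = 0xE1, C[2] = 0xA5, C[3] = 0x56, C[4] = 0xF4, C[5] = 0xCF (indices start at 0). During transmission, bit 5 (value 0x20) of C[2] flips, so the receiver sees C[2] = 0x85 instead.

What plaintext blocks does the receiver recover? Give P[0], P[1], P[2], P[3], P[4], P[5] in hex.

ECB decryption: P_i = D(K, C_i).
Only C[2] changed, to 0x85. In ECB, a change in C_i affects only P_i. Decrypting the received ciphertext:
P[0]: D(K, 0x8B) = 0xAF.
P[1]: D(K, 0xE1) = 0xC5.
P[2]: D(K, 0x85) = 0xA1.
P[3]: D(K, 0x56) = 0x72.
P[4]: D(K, 0xF4) = 0xD0.
P[5]: D(K, 0xCF) = 0xEB.
Blocks that differ from the original plaintext: P[2].

P[0] = 0xAF, P[1] = 0xC5, P[2] = 0xA1, P[3] = 0x72, P[4] = 0xD0, P[5] = 0xEB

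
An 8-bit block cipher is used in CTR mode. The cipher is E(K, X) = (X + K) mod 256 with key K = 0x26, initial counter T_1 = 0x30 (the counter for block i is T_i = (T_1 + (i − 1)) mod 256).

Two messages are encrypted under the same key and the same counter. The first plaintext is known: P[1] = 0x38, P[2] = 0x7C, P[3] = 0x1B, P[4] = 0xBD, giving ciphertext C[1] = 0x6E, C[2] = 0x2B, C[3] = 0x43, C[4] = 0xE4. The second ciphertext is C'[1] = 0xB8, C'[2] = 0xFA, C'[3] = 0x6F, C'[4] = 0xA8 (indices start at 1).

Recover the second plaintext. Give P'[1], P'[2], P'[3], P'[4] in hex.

P'[1] = 0xEE, P'[2] = 0xAD, P'[3] = 0x37, P'[4] = 0xF1

In CTR with a reused counter, both messages share the same keystream S_i, so C_i ⊕ C'_i = P_i ⊕ P'_i and thus P'_i = P_i ⊕ C_i ⊕ C'_i.
P'[1]: 0x38 ⊕ 0x6E ⊕ 0xB8 = 0xEE.
P'[2]: 0x7C ⊕ 0x2B ⊕ 0xFA = 0xAD.
P'[3]: 0x1B ⊕ 0x43 ⊕ 0x6F = 0x37.
P'[4]: 0xBD ⊕ 0xE4 ⊕ 0xA8 = 0xF1.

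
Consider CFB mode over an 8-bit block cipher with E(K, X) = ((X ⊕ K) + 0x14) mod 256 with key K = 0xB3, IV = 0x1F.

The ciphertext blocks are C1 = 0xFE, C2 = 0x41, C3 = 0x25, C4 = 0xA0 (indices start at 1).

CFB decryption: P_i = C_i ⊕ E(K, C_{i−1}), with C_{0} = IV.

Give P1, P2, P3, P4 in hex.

P1: E(K, 0x1F) = 0xC0; 0xFE ⊕ 0xC0 = 0x3E.
P2: E(K, 0xFE) = 0x61; 0x41 ⊕ 0x61 = 0x20.
P3: E(K, 0x41) = 0x06; 0x25 ⊕ 0x06 = 0x23.
P4: E(K, 0x25) = 0xAA; 0xA0 ⊕ 0xAA = 0x0A.

P1 = 0x3E, P2 = 0x20, P3 = 0x23, P4 = 0x0A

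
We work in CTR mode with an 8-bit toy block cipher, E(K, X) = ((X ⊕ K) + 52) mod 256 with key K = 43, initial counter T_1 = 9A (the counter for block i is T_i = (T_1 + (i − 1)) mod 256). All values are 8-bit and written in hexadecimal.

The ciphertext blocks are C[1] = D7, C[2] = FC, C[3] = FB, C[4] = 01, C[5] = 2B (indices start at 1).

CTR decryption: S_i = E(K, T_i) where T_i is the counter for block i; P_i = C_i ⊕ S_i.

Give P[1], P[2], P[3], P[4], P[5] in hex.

P[1]: T = 9A, S = E(K, T) = 2B; D7 ⊕ 2B = FC.
P[2]: T = 9B, S = E(K, T) = 2A; FC ⊕ 2A = D6.
P[3]: T = 9C, S = E(K, T) = 31; FB ⊕ 31 = CA.
P[4]: T = 9D, S = E(K, T) = 30; 01 ⊕ 30 = 31.
P[5]: T = 9E, S = E(K, T) = 2F; 2B ⊕ 2F = 04.

P[1] = FC, P[2] = D6, P[3] = CA, P[4] = 31, P[5] = 04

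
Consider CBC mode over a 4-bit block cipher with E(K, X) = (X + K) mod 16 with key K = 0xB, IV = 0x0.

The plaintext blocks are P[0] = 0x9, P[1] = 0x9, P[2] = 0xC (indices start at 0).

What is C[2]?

C[2] = 0xF

CBC encryption: C_i = E(K, P_i ⊕ C_{i−1}), with C_{−1} = IV.
C[0]: P[0] ⊕ 0x0 = 0x9; E(K, 0x9) = 0x4.
C[1]: P[1] ⊕ 0x4 = 0xD; E(K, 0xD) = 0x8.
C[2]: P[2] ⊕ 0x8 = 0x4; E(K, 0x4) = 0xF.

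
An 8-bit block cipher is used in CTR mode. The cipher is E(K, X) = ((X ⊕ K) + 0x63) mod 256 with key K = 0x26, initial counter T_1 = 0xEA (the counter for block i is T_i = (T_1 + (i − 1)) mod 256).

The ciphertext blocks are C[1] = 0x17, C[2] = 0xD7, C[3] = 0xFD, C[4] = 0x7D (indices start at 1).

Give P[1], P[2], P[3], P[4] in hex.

P[1] = 0x38, P[2] = 0xE7, P[3] = 0xD0, P[4] = 0x53

CTR decryption: S_i = E(K, T_i) where T_i is the counter for block i; P_i = C_i ⊕ S_i.
P[1]: T = 0xEA, S = E(K, T) = 0x2F; 0x17 ⊕ 0x2F = 0x38.
P[2]: T = 0xEB, S = E(K, T) = 0x30; 0xD7 ⊕ 0x30 = 0xE7.
P[3]: T = 0xEC, S = E(K, T) = 0x2D; 0xFD ⊕ 0x2D = 0xD0.
P[4]: T = 0xED, S = E(K, T) = 0x2E; 0x7D ⊕ 0x2E = 0x53.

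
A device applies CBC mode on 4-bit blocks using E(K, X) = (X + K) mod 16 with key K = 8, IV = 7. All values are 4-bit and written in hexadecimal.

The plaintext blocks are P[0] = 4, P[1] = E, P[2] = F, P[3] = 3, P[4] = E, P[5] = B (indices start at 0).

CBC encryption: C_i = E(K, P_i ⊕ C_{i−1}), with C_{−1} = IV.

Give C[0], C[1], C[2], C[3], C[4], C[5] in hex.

C[0]: P[0] ⊕ 7 = 3; E(K, 3) = B.
C[1]: P[1] ⊕ B = 5; E(K, 5) = D.
C[2]: P[2] ⊕ D = 2; E(K, 2) = A.
C[3]: P[3] ⊕ A = 9; E(K, 9) = 1.
C[4]: P[4] ⊕ 1 = F; E(K, F) = 7.
C[5]: P[5] ⊕ 7 = C; E(K, C) = 4.

C[0] = B, C[1] = D, C[2] = A, C[3] = 1, C[4] = 7, C[5] = 4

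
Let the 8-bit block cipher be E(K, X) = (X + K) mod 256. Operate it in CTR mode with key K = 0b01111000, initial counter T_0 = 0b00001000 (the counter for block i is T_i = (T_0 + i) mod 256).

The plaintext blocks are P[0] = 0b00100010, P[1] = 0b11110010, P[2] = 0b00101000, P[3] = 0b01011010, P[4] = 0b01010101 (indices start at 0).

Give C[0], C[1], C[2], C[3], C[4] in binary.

C[0] = 0b10100010, C[1] = 0b01110011, C[2] = 0b10101010, C[3] = 0b11011001, C[4] = 0b11010001

CTR encryption: S_i = E(K, T_i) where T_i is the counter for block i; C_i = P_i ⊕ S_i.
C[0]: T = 0b00001000, S = E(K, T) = 0b10000000; 0b00100010 ⊕ 0b10000000 = 0b10100010.
C[1]: T = 0b00001001, S = E(K, T) = 0b10000001; 0b11110010 ⊕ 0b10000001 = 0b01110011.
C[2]: T = 0b00001010, S = E(K, T) = 0b10000010; 0b00101000 ⊕ 0b10000010 = 0b10101010.
C[3]: T = 0b00001011, S = E(K, T) = 0b10000011; 0b01011010 ⊕ 0b10000011 = 0b11011001.
C[4]: T = 0b00001100, S = E(K, T) = 0b10000100; 0b01010101 ⊕ 0b10000100 = 0b11010001.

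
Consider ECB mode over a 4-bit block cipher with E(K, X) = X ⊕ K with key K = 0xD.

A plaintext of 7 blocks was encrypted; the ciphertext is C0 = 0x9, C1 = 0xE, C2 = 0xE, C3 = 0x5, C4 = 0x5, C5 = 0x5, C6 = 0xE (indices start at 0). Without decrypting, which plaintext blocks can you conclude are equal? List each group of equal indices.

ECB encrypts each block independently with the same key, so equal ciphertext blocks imply equal plaintext blocks.
C1 = C2 = C6 = 0xE, so P1 = P2 = P6.
C3 = C4 = C5 = 0x5, so P3 = P4 = P5.

P1 = P2 = P6; P3 = P4 = P5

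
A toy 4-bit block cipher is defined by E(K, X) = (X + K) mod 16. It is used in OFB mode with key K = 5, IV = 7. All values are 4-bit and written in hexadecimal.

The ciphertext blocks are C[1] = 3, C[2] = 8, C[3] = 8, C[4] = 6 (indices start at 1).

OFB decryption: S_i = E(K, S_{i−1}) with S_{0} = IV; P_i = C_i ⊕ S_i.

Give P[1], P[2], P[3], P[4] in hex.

P[1] = F, P[2] = 9, P[3] = E, P[4] = D

P[1]: S = E(K, 7) = C; 3 ⊕ C = F.
P[2]: S = E(K, C) = 1; 8 ⊕ 1 = 9.
P[3]: S = E(K, 1) = 6; 8 ⊕ 6 = E.
P[4]: S = E(K, 6) = B; 6 ⊕ B = D.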